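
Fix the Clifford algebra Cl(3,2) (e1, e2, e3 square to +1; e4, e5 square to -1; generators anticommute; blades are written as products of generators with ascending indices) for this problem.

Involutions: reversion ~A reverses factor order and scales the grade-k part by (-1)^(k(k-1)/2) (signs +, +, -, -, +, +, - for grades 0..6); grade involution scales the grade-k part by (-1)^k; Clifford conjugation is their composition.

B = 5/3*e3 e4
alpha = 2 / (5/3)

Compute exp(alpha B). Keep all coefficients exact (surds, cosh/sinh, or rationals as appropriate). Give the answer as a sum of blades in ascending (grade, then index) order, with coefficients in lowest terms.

B^2 = (5/3)^2*(e3 e4)^2 = 25/9*(+1) = 25/9 (a basis 2-blade squares to minus the product of its generators' squares).
B^2 = 25/9 — hyperbolic case — the even/odd split gives cosh and sinh: l = 5/3, alpha*l = 2, so exp(alpha B) = cosh(2) + (sinh(2)/(5/3))*B = cosh(2) + (3*sinh(2)/5)*B.
Answer: cosh(2) + sinh(2)*e3 e4


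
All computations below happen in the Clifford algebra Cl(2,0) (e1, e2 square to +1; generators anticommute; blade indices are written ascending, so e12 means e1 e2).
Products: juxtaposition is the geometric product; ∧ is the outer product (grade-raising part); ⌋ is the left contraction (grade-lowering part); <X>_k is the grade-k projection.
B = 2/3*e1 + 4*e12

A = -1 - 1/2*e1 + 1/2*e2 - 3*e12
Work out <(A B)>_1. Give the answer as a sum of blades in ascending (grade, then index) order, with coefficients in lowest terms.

step 1: 35/3 - 8/3*e1 - 13/3*e12
step 2: -8/3*e1
Answer: -8/3*e1


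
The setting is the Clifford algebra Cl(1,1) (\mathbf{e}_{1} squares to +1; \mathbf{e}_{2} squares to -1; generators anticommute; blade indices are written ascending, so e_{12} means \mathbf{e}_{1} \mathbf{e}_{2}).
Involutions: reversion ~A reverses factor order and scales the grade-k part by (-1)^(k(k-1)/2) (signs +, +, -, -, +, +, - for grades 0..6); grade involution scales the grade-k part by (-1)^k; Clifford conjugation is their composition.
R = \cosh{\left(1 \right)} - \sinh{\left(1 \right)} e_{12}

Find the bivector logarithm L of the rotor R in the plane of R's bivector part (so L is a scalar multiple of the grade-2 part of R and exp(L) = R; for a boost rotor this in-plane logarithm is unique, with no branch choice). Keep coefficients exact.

The scalar part of R is \cosh{\left(1 \right)}, giving the rapidity magnitude (cosh is even); the bivector part supplies orientation, its quotient by sinh of the rapidity is the plane, and L = rapidity * plane — unique in that plane, since flipping both signs leaves L unchanged.
Concretely: cosh(rapidity) = \cosh{\left(1 \right)} gives rapidity = ±1, and since rapidity/sinh(rapidity) is even the sign is immaterial: L = (rapidity/sinh(rapidity)) * <R>_2 = (\frac{1}{\sinh{\left(1 \right)}}) * <R>_2.
Answer: -e_{12}


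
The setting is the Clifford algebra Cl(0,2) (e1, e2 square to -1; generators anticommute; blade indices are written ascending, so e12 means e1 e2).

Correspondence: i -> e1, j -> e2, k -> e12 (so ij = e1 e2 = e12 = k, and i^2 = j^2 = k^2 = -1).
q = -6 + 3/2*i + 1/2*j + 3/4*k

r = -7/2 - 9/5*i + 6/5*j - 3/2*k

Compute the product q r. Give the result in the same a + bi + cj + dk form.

In blades: q = -6 + 3/2*e1 + 1/2*e2 + 3/4*e12, r = -7/2 - 9/5*e1 + 6/5*e2 - 3/2*e12.
Distribute q over r term by term (generator squares from the signature, products reordered to ascending indices): (-6)*r = 21 + 54/5*e1 - 36/5*e2 + 9*e12; (3/2*e1)*r = 27/10 - 21/4*e1 + 9/4*e2 + 9/5*e12; (1/2*e2)*r = -3/5 - 3/4*e1 - 7/4*e2 + 9/10*e12; (3/4*e12)*r = 9/8 - 9/10*e1 - 27/20*e2 - 21/8*e12.
Sum: 969/40 + 39/10*e1 - 161/20*e2 + 363/40*e12; translating back through the correspondence:
Answer: 969/40 + 39/10*i - 161/20*j + 363/40*k


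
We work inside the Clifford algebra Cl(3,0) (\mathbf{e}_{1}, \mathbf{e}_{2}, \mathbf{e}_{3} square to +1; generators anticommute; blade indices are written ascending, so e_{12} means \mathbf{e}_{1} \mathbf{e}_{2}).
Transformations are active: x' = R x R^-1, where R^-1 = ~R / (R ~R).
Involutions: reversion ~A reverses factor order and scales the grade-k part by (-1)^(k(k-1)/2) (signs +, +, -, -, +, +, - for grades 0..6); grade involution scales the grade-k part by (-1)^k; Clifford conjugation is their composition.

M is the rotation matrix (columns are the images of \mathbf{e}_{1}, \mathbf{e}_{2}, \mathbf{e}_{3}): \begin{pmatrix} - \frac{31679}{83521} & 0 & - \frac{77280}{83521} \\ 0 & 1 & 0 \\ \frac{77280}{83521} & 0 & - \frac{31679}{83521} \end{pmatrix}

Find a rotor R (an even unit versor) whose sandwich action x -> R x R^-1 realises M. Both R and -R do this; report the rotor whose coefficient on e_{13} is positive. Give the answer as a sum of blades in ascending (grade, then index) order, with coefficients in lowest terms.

Method: write R = a + b12*e_{12} + b13*e_{13} + b23*e_{23} with a^2 + b12^2 + b13^2 + b23^2 = 1 (so R^-1 = ~R). Expanding the columns R e_j ~R gives tr M = 4a^2 - 1 and, from the antisymmetric part, M21 - M12 = -4a*b12, M13 - M31 = 4a*b13, M32 - M23 = -4a*b23.
Here tr M = \frac{20163}{83521}, so a^2 = (1 + tr M)/4 = \frac{25921}{83521} and a = ±\frac{161}{289}. Taking a = \frac{161}{289}: M21 - M12 = 0, M13 - M31 = -\frac{154560}{83521}, M32 - M23 = 0, giving b12 = 0, b13 = -\frac{240}{289}, b23 = 0, i.e. R = \frac{161}{289} - \frac{240}{289} e_{13}.
Its e_{13} coefficient is negative, so report the other preimage -R.
Answer: -\frac{161}{289} + \frac{240}{289} e_{13}. Sheet selection: the two-to-one cover makes ±R indistinguishable at the matrix level (trace \frac{20163}{83521}), so uniqueness comes from the required sign on e_{13}.


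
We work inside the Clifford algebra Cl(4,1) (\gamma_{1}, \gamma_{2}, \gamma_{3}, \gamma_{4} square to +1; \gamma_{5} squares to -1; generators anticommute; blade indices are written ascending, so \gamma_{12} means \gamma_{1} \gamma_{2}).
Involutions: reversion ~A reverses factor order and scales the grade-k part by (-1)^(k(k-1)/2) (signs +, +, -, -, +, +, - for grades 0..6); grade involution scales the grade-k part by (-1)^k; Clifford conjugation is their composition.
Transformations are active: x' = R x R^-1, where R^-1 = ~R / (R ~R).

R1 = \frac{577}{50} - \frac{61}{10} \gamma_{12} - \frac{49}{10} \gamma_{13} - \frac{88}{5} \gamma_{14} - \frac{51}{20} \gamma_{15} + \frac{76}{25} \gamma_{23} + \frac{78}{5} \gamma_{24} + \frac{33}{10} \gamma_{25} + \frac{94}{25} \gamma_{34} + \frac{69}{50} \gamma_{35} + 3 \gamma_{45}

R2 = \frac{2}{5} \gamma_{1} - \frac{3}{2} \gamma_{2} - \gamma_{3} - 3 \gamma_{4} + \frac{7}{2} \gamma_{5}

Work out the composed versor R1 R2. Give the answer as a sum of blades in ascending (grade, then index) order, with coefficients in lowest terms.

Distribute over the terms of R2 (each basis-blade product reordered to ascending indices, repeated generators contracted through their squares):
R1 (\frac{2}{5} \gamma_{1}) = \frac{577}{125} \gamma_{1} + \frac{61}{25} \gamma_{2} + \frac{49}{25} \gamma_{3} + \frac{176}{25} \gamma_{4} + \frac{51}{50} \gamma_{5} + \frac{152}{125} \gamma_{123} + \frac{156}{25} \gamma_{124} + \frac{33}{25} \gamma_{125} + \frac{188}{125} \gamma_{134} + \frac{69}{125} \gamma_{135} + \frac{6}{5} \gamma_{145}
R1 (-\frac{3}{2} \gamma_{2}) = \frac{183}{20} \gamma_{1} - \frac{1731}{100} \gamma_{2} + \frac{114}{25} \gamma_{3} + \frac{117}{5} \gamma_{4} + \frac{99}{20} \gamma_{5} - \frac{147}{20} \gamma_{123} - \frac{132}{5} \gamma_{124} - \frac{153}{40} \gamma_{125} - \frac{141}{25} \gamma_{234} - \frac{207}{100} \gamma_{235} - \frac{9}{2} \gamma_{245}
R1 (-\gamma_{3}) = \frac{49}{10} \gamma_{1} - \frac{76}{25} \gamma_{2} - \frac{577}{50} \gamma_{3} + \frac{94}{25} \gamma_{4} + \frac{69}{50} \gamma_{5} + \frac{61}{10} \gamma_{123} - \frac{88}{5} \gamma_{134} - \frac{51}{20} \gamma_{135} + \frac{78}{5} \gamma_{234} + \frac{33}{10} \gamma_{235} - 3 \gamma_{345}
R1 (-3 \gamma_{4}) = \frac{264}{5} \gamma_{1} - \frac{234}{5} \gamma_{2} - \frac{282}{25} \gamma_{3} - \frac{1731}{50} \gamma_{4} + 9 \gamma_{5} + \frac{183}{10} \gamma_{124} + \frac{147}{10} \gamma_{134} - \frac{153}{20} \gamma_{145} - \frac{228}{25} \gamma_{234} + \frac{99}{10} \gamma_{245} + \frac{207}{50} \gamma_{345}
R1 (\frac{7}{2} \gamma_{5}) = \frac{357}{40} \gamma_{1} - \frac{231}{20} \gamma_{2} - \frac{483}{100} \gamma_{3} - \frac{21}{2} \gamma_{4} + \frac{4039}{100} \gamma_{5} - \frac{427}{20} \gamma_{125} - \frac{343}{20} \gamma_{135} - \frac{308}{5} \gamma_{145} + \frac{266}{25} \gamma_{235} + \frac{273}{5} \gamma_{245} + \frac{329}{25} \gamma_{345}
Summing the partial products and collecting blades:
Answer: \frac{80391}{1000} \gamma_{1} - \frac{3813}{50} \gamma_{2} - \frac{2113}{100} \gamma_{3} - \frac{273}{25} \gamma_{4} + \frac{2837}{50} \gamma_{5} - \frac{17}{500} \gamma_{123} - \frac{93}{50} \gamma_{124} - \frac{4771}{200} \gamma_{125} - \frac{349}{250} \gamma_{134} - \frac{4787}{250} \gamma_{135} - \frac{1361}{20} \gamma_{145} + \frac{21}{25} \gamma_{234} + \frac{1187}{100} \gamma_{235} + 60 \gamma_{245} + \frac{143}{10} \gamma_{345}


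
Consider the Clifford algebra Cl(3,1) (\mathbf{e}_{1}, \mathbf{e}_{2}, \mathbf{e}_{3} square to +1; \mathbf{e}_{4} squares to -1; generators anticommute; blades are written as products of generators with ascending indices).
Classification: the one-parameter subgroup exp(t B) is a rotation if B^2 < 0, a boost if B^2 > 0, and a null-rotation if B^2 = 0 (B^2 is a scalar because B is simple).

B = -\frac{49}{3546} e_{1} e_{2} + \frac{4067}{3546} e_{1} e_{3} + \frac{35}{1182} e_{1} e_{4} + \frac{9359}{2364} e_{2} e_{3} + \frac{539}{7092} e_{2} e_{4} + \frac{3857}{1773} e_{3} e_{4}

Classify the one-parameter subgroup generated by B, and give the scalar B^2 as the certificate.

B^2 term by term: the squares give (-\frac{49}{3546})^2*(e_{1} e_{2})^2 + (\frac{4067}{3546})^2*(e_{1} e_{3})^2 + (\frac{35}{1182})^2*(e_{1} e_{4})^2 + (\frac{9359}{2364})^2*(e_{2} e_{3})^2 + (\frac{539}{7092})^2*(e_{2} e_{4})^2 + (\frac{3857}{1773})^2*(e_{3} e_{4})^2 = \frac{2401}{12574116}*(-1) + \frac{16540489}{12574116}*(-1) + \frac{1225}{1397124}*(+1) + \frac{87590881}{5588496}*(-1) + \frac{290521}{50296464}*(+1) + \frac{14876449}{3143529}*(+1) = -\frac{49}{4} (each basis 2-blade squares to minus the product of its generators' squares); cross terms between blades sharing an index anticommute and cancel; the commuting (index-disjoint) pairs give grade-4 terms 2*c*c'*(blade product), which cancel blade by blade — e_{1} e_{2} e_{3} e_{4}: -\frac{188993}{3143529} - \frac{2192113}{12574116} + \frac{327565}{1397124} = 0 — confirming B is simple. So B^2 = -\frac{49}{4}.
Answer: rotation, certificate B^2 = -\frac{49}{4}. Note: conjugating B changes its blade decomposition but never the scalar B^2 = -\frac{49}{4}, whose sign settles the classification.


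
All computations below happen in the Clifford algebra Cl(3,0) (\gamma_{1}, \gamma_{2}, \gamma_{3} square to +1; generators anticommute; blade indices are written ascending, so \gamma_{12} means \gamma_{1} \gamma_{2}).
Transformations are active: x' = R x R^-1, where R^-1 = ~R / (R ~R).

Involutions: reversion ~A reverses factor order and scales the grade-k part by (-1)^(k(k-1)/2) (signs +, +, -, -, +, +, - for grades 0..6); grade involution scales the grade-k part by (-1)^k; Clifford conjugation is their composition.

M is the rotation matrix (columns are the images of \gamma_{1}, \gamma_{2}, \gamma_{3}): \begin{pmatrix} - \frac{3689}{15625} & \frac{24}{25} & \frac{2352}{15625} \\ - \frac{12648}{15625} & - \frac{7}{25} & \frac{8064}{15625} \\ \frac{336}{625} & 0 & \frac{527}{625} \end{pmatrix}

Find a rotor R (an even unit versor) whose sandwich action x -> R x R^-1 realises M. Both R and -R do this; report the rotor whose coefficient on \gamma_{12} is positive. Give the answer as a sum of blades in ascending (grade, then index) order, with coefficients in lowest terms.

Method: write R = a + b12*\gamma_{12} + b13*\gamma_{13} + b23*\gamma_{23} with a^2 + b12^2 + b13^2 + b23^2 = 1 (so R^-1 = ~R). Expanding the columns R e_j ~R gives tr M = 4a^2 - 1 and, from the antisymmetric part, M21 - M12 = -4a*b12, M13 - M31 = 4a*b13, M32 - M23 = -4a*b23.
Here tr M = \frac{5111}{15625}, so a^2 = (1 + tr M)/4 = \frac{5184}{15625} and a = ±\frac{72}{125}. Taking a = \frac{72}{125}: M21 - M12 = -\frac{27648}{15625}, M13 - M31 = -\frac{6048}{15625}, M32 - M23 = -\frac{8064}{15625}, giving b12 = \frac{96}{125}, b13 = -\frac{21}{125}, b23 = \frac{28}{125}, i.e. R = \frac{72}{125} + \frac{96}{125} \gamma_{12} - \frac{21}{125} \gamma_{13} + \frac{28}{125} \gamma_{23}.
Its \gamma_{12} coefficient is already positive.
Answer: \frac{72}{125} + \frac{96}{125} \gamma_{12} - \frac{21}{125} \gamma_{13} + \frac{28}{125} \gamma_{23}. Sheet selection: the two-to-one cover makes ±R indistinguishable at the matrix level (trace \frac{5111}{15625}), so uniqueness comes from the required sign on \gamma_{12}.


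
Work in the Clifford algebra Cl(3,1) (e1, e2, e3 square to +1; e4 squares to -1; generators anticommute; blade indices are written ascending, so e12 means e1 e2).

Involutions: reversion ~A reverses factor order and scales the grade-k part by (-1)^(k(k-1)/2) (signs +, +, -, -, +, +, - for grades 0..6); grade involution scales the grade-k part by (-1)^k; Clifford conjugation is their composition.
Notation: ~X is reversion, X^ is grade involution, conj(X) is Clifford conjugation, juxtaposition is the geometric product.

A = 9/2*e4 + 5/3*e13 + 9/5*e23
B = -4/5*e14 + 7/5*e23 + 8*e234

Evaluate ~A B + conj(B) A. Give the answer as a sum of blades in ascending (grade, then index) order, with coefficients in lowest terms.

first term: 63/25 - 18/5*e1 + 72/5*e4 + 7/3*e12 - 36*e23 - 4/3*e34 + 40/3*e124 + 63/10*e234 + 36/25*e1234
second term: 63/25 - 18/5*e1 - 72/5*e4 - 7/3*e12 - 36*e23 + 4/3*e34 + 40/3*e124 - 63/10*e234 + 36/25*e1234
Answer: 126/25 - 36/5*e1 - 72*e23 + 80/3*e124 + 72/25*e1234


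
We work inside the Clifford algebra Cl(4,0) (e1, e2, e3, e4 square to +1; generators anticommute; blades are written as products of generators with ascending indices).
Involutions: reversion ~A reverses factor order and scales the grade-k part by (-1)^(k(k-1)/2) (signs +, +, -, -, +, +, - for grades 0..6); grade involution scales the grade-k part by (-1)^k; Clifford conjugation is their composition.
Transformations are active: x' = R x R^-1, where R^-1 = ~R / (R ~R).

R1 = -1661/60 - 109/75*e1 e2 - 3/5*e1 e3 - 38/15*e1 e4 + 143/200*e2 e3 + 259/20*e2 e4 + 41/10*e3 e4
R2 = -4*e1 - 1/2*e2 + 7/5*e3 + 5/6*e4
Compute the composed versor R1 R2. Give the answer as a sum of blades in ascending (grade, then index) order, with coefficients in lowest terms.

Distribute over the terms of R2 (each basis-blade product reordered to ascending indices, repeated generators contracted through their squares):
R1 (-4*e1) = 1661/15*e1 - 436/75*e2 - 12/5*e3 - 152/15*e4 - 143/50*e1 e2 e3 - 259/5*e1 e2 e4 - 82/5*e1 e3 e4
R1 (-1/2*e2) = 109/150*e1 + 1661/120*e2 + 143/400*e3 + 259/40*e4 - 3/10*e1 e2 e3 - 19/15*e1 e2 e4 - 41/20*e2 e3 e4
R1 (7/5*e3) = -21/25*e1 + 1001/1000*e2 - 11627/300*e3 - 287/50*e4 - 763/375*e1 e2 e3 + 266/75*e1 e3 e4 - 1813/100*e2 e3 e4
R1 (5/6*e4) = -19/9*e1 + 259/24*e2 + 41/12*e3 - 1661/72*e4 - 109/90*e1 e2 e4 - 1/2*e1 e3 e4 + 143/240*e2 e3 e4
Summing the partial products and collecting blades:
Answer: 48829/450*e1 + 19821/1000*e2 - 14953/400*e3 - 29221/900*e4 - 1948/375*e1 e2 e3 - 977/18*e1 e2 e4 - 2003/150*e1 e3 e4 - 23501/1200*e2 e3 e4


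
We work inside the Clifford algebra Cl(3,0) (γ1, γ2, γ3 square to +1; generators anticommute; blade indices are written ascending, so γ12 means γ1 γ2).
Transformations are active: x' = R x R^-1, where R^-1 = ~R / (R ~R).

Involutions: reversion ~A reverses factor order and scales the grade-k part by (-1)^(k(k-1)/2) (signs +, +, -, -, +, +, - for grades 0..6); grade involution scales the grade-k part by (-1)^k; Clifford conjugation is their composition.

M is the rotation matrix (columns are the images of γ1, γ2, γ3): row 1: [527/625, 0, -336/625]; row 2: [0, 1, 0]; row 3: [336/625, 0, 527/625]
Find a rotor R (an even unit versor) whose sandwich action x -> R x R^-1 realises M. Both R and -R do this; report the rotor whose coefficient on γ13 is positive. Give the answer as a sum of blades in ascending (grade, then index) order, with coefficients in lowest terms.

Method: write R = a + b12*γ12 + b13*γ13 + b23*γ23 with a^2 + b12^2 + b13^2 + b23^2 = 1 (so R^-1 = ~R). Expanding the columns R e_j ~R gives tr M = 4a^2 - 1 and, from the antisymmetric part, M21 - M12 = -4a*b12, M13 - M31 = 4a*b13, M32 - M23 = -4a*b23.
Here tr M = 1679/625, so a^2 = (1 + tr M)/4 = 576/625 and a = ±24/25. Taking a = 24/25: M21 - M12 = 0, M13 - M31 = -672/625, M32 - M23 = 0, giving b12 = 0, b13 = -7/25, b23 = 0, i.e. R = 24/25 - 7/25*γ13.
Its γ13 coefficient is negative, so report the other preimage -R.
Answer: -24/25 + 7/25*γ13. Key observation: the double cover Spin(3) -> SO(3) sends R and -R to the same matrix (trace 1679/625 here), so the stated sign of the γ13 coefficient is what selects one sheet.


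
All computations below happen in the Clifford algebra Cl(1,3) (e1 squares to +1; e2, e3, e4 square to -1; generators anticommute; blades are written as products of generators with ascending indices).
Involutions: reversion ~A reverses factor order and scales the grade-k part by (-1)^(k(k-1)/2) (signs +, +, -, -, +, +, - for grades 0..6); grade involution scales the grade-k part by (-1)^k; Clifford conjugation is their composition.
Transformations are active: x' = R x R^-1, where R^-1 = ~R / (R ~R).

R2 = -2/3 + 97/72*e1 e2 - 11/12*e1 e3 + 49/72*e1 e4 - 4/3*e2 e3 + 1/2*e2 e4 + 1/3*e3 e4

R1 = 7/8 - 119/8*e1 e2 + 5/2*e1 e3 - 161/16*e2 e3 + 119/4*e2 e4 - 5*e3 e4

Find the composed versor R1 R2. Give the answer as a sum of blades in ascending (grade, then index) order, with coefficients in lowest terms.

Distribute over the terms of R1 (each basis-blade product reordered to ascending indices, repeated generators contracted through their squares):
(7/8) R2 = -7/12 + 679/576*e1 e2 - 77/96*e1 e3 + 343/576*e1 e4 - 7/6*e2 e3 + 7/16*e2 e4 + 7/24*e3 e4
(-119/8*e1 e2) R2 = -11543/576 + 119/12*e1 e2 - 119/6*e1 e3 + 119/16*e1 e4 - 1309/96*e2 e3 + 5831/576*e2 e4 - 119/24*e1 e2 e3 e4
(5/2*e1 e3) R2 = -55/24 - 10/3*e1 e2 - 5/3*e1 e3 - 5/6*e1 e4 + 485/144*e2 e3 - 245/144*e3 e4 - 5/4*e1 e2 e3 e4
(-161/16*e2 e3) R2 = -161/12 - 1771/192*e1 e2 - 15617/1152*e1 e3 + 161/24*e2 e3 + 161/48*e2 e4 - 161/32*e3 e4 - 7889/1152*e1 e2 e3 e4
(119/4*e2 e4) R2 = -119/8 - 5831/288*e1 e2 + 11543/288*e1 e4 + 119/12*e2 e3 - 119/6*e2 e4 + 119/3*e3 e4 + 1309/48*e1 e2 e3 e4
(-5*e3 e4) R2 = 5/3 + 245/72*e1 e3 + 55/12*e1 e4 + 5/2*e2 e3 + 20/3*e2 e4 + 10/3*e3 e4 - 485/72*e1 e2 e3 e4
Summing the partial products and collecting blades:
Answer: -28535/576 - 521/24*e1 e2 - 12463/384*e1 e3 + 29873/576*e1 e4 + 2215/288*e2 e3 + 431/576*e2 e4 + 10529/288*e3 e4 + 8615/1152*e1 e2 e3 e4


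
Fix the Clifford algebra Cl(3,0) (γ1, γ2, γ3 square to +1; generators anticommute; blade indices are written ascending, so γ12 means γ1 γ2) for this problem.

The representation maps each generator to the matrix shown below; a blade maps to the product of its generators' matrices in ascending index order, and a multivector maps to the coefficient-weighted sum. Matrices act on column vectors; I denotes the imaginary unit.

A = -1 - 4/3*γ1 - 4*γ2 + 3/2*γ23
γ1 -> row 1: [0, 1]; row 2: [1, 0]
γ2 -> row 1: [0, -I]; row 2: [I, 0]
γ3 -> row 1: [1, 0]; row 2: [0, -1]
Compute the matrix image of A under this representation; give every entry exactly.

Bivector images (products of the table entries): rho(γ23) = rho(γ2)rho(γ3) = row 1: [0, I]; row 2: [I, 0].
M = (-1)*1 + (-4/3)*rho(γ1) + (-4)*rho(γ2) + (3/2)*rho(γ23), summed entrywise (1 is the identity matrix):
Answer: row 1: [-1, -4/3 + 11*I/2]; row 2: [-4/3 - 5*I/2, -1]


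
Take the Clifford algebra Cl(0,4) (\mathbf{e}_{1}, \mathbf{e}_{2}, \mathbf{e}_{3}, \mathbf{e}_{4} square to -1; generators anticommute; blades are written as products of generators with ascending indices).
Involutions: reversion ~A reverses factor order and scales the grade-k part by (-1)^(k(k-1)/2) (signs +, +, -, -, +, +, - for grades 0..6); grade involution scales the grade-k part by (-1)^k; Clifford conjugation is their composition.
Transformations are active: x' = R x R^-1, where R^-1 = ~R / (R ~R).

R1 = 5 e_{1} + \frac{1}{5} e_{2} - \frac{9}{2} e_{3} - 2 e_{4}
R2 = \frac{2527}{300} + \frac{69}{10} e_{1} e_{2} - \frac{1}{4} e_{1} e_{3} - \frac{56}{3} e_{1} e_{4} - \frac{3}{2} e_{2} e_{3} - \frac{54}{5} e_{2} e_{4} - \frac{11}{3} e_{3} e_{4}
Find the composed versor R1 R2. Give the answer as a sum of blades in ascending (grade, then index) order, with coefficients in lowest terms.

Distribute over the terms of R1 (each basis-blade product reordered to ascending indices, repeated generators contracted through their squares):
(5 e_{1}) R2 = \frac{2527}{60} e_{1} - \frac{69}{2} e_{2} + \frac{5}{4} e_{3} + \frac{280}{3} e_{4} - \frac{15}{2} e_{1} e_{2} e_{3} - 54 e_{1} e_{2} e_{4} - \frac{55}{3} e_{1} e_{3} e_{4}
(\frac{1}{5} e_{2}) R2 = \frac{69}{50} e_{1} + \frac{2527}{1500} e_{2} + \frac{3}{10} e_{3} + \frac{54}{25} e_{4} + \frac{1}{20} e_{1} e_{2} e_{3} + \frac{56}{15} e_{1} e_{2} e_{4} - \frac{11}{15} e_{2} e_{3} e_{4}
(-\frac{9}{2} e_{3}) R2 = \frac{9}{8} e_{1} + \frac{27}{4} e_{2} - \frac{7581}{200} e_{3} - \frac{33}{2} e_{4} - \frac{621}{20} e_{1} e_{2} e_{3} - 84 e_{1} e_{3} e_{4} - \frac{243}{5} e_{2} e_{3} e_{4}
(-2 e_{4}) R2 = \frac{112}{3} e_{1} + \frac{108}{5} e_{2} + \frac{22}{3} e_{3} - \frac{2527}{150} e_{4} - \frac{69}{5} e_{1} e_{2} e_{4} + \frac{1}{2} e_{1} e_{3} e_{4} + 3 e_{2} e_{3} e_{4}
Summing the partial products and collecting blades:
Answer: \frac{16391}{200} e_{1} - \frac{3349}{750} e_{2} - \frac{17413}{600} e_{3} + \frac{4661}{75} e_{4} - \frac{77}{2} e_{1} e_{2} e_{3} - \frac{961}{15} e_{1} e_{2} e_{4} - \frac{611}{6} e_{1} e_{3} e_{4} - \frac{139}{3} e_{2} e_{3} e_{4}


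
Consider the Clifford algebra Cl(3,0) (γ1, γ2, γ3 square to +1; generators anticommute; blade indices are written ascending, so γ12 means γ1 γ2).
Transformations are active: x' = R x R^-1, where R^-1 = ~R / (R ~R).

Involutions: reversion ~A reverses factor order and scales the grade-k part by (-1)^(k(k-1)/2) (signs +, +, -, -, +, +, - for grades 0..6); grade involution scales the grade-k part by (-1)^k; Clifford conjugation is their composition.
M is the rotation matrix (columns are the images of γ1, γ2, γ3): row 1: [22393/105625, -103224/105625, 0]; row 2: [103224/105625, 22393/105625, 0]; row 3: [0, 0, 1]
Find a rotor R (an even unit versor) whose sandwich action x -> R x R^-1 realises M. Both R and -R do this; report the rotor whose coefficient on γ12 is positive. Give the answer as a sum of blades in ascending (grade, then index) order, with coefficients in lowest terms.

Method: write R = a + b12*γ12 + b13*γ13 + b23*γ23 with a^2 + b12^2 + b13^2 + b23^2 = 1 (so R^-1 = ~R). Expanding the columns R e_j ~R gives tr M = 4a^2 - 1 and, from the antisymmetric part, M21 - M12 = -4a*b12, M13 - M31 = 4a*b13, M32 - M23 = -4a*b23.
Here tr M = 150411/105625, so a^2 = (1 + tr M)/4 = 64009/105625 and a = ±253/325. Taking a = 253/325: M21 - M12 = 206448/105625, M13 - M31 = 0, M32 - M23 = 0, giving b12 = -204/325, b13 = 0, b23 = 0, i.e. R = 253/325 - 204/325*γ12.
Its γ12 coefficient is negative, so report the other preimage -R.
Answer: -253/325 + 204/325*γ12. Recall the cover is two-to-one: with M of trace 150411/105625, both preimages act alike, and the stated γ12 sign chooses the sheet.


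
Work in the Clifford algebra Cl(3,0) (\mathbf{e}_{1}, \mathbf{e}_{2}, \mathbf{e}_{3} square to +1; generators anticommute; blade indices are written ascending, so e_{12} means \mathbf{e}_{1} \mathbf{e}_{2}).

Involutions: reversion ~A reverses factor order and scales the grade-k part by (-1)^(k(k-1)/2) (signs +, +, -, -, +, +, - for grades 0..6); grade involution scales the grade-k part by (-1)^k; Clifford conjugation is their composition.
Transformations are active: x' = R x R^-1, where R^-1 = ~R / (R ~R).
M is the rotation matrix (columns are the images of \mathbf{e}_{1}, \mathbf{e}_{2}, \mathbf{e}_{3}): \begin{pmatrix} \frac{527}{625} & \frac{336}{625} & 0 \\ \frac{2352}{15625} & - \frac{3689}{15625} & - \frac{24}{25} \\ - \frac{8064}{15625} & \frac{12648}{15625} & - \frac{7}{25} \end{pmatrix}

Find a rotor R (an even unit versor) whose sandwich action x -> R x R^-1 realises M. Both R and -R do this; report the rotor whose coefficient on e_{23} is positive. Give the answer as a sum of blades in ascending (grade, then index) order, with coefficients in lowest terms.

Method: write R = a + b12*e_{12} + b13*e_{13} + b23*e_{23} with a^2 + b12^2 + b13^2 + b23^2 = 1 (so R^-1 = ~R). Expanding the columns R e_j ~R gives tr M = 4a^2 - 1 and, from the antisymmetric part, M21 - M12 = -4a*b12, M13 - M31 = 4a*b13, M32 - M23 = -4a*b23.
Here tr M = \frac{5111}{15625}, so a^2 = (1 + tr M)/4 = \frac{5184}{15625} and a = ±\frac{72}{125}. Taking a = \frac{72}{125}: M21 - M12 = -\frac{6048}{15625}, M13 - M31 = \frac{8064}{15625}, M32 - M23 = \frac{27648}{15625}, giving b12 = \frac{21}{125}, b13 = \frac{28}{125}, b23 = -\frac{96}{125}, i.e. R = \frac{72}{125} + \frac{21}{125} e_{12} + \frac{28}{125} e_{13} - \frac{96}{125} e_{23}.
Its e_{23} coefficient is negative, so report the other preimage -R.
Answer: -\frac{72}{125} - \frac{21}{125} e_{12} - \frac{28}{125} e_{13} + \frac{96}{125} e_{23}. Why the constraint matters: R and -R act identically through the sandwich — M has trace \frac{5111}{15625} either way — so only the sign condition on e_{23} picks one of the two preimages.


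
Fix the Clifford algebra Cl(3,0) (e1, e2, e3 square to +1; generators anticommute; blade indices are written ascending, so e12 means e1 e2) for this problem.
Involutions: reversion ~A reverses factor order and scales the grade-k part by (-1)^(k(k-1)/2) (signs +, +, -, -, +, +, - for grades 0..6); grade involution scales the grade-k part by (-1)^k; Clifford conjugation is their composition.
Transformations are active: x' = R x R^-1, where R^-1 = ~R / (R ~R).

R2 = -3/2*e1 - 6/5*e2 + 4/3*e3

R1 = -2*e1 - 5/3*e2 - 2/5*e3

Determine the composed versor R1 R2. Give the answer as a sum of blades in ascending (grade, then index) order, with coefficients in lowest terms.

Distribute over the terms of R1 (each basis-blade product reordered to ascending indices, repeated generators contracted through their squares):
(-2*e1) R2 = 3 + 12/5*e12 - 8/3*e13
(-5/3*e2) R2 = 2 - 5/2*e12 - 20/9*e23
(-2/5*e3) R2 = -8/15 - 3/5*e13 - 12/25*e23
Summing the partial products and collecting blades:
Answer: 67/15 - 1/10*e12 - 49/15*e13 - 608/225*e23


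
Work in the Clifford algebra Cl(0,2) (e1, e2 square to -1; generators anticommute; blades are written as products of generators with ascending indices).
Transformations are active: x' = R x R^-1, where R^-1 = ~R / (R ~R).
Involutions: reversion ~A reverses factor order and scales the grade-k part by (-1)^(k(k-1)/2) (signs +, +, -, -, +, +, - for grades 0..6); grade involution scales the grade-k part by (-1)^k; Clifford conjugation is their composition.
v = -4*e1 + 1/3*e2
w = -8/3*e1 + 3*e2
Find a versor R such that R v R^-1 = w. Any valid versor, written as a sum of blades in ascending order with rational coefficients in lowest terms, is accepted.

R = v + w = -20/3*e1 + 10/3*e2 works: the equal norms (-145/9) guarantee its sandwich swaps v into w.
Answer: -20/3*e1 + 10/3*e2


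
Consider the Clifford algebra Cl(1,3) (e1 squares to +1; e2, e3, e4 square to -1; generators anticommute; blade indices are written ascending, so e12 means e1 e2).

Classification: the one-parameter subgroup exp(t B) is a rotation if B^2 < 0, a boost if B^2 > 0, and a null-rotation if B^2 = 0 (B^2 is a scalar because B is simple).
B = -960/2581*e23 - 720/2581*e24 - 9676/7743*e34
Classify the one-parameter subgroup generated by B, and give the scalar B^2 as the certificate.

B^2 term by term: the squares give (-960/2581)^2*(e23)^2 + (-720/2581)^2*(e24)^2 + (-9676/7743)^2*(e34)^2 = 921600/6661561*(-1) + 518400/6661561*(-1) + 93624976/59954049*(-1) = -16/9 (each basis 2-blade squares to minus the product of its generators' squares); cross terms between blades sharing an index anticommute and cancel. So B^2 = -16/9.
Answer: rotation, certificate B^2 = -16/9. Check the certificate: B^2 = -16/9, and that sign is decisive whatever form B takes.


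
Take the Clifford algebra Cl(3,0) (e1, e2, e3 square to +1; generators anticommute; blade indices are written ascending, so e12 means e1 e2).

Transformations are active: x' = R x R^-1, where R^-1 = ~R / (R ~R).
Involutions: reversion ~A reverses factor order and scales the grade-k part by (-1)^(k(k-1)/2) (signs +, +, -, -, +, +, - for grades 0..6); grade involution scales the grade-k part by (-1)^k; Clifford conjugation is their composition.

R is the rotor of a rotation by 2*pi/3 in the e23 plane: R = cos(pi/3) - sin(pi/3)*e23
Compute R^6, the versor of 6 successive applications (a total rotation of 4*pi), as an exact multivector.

The rotor phase is half the rotation angle and phases add under composition, so 6 steps in the e23 plane accumulate phase 6*(pi/3) = 2*pi: R^6 = cos(2*pi) - sin(2*pi)*e23.
cos(2*pi) = 1 and sin(2*pi) = 0, so R^6 = 1. The total rotation 4*pi is 2 full turns, so every vector returns to itself, yet the rotor is +1, back on the identity sheet (an even number of 2*pi turns).
Answer: 1


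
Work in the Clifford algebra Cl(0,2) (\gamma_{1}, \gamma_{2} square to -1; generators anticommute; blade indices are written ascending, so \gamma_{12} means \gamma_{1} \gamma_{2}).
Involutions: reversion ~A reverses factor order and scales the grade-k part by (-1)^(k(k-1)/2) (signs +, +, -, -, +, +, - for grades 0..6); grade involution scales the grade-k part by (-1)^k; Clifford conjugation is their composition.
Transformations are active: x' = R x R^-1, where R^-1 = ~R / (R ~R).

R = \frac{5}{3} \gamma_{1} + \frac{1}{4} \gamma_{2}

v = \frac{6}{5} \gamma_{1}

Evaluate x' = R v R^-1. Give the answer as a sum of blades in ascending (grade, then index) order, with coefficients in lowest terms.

~R = \frac{5}{3} \gamma_{1} + \frac{1}{4} \gamma_{2}, and R ~R = -\frac{409}{144}, so R^-1 = ~R / (-\frac{409}{144}).
R v = -2 - \frac{3}{10} \gamma_{12}
Answer: \frac{2346}{2045} \gamma_{1} + \frac{144}{409} \gamma_{2}


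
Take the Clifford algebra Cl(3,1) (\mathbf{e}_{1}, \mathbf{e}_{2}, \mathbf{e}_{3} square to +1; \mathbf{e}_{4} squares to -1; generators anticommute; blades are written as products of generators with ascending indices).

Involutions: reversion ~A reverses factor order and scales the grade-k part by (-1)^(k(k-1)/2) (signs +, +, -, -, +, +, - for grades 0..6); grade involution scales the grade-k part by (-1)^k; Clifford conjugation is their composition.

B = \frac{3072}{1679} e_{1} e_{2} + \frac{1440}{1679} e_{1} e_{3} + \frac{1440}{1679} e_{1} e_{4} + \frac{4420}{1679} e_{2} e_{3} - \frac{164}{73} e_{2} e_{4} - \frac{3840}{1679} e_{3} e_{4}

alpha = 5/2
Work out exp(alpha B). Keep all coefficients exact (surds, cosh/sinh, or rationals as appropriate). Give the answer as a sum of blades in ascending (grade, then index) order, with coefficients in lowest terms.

B^2 term by term: the squares give (\frac{3072}{1679})^2*(e_{1} e_{2})^2 + (\frac{1440}{1679})^2*(e_{1} e_{3})^2 + (\frac{1440}{1679})^2*(e_{1} e_{4})^2 + (\frac{4420}{1679})^2*(e_{2} e_{3})^2 + (-\frac{164}{73})^2*(e_{2} e_{4})^2 + (-\frac{3840}{1679})^2*(e_{3} e_{4})^2 = \frac{9437184}{2819041}*(-1) + \frac{2073600}{2819041}*(-1) + \frac{2073600}{2819041}*(+1) + \frac{19536400}{2819041}*(-1) + \frac{26896}{5329}*(+1) + \frac{14745600}{2819041}*(+1) = 0 (each basis 2-blade squares to minus the product of its generators' squares); cross terms between blades sharing an index anticommute and cancel; the commuting (index-disjoint) pairs give grade-4 terms 2*c*c'*(blade product), which cancel blade by blade — e_{1} e_{2} e_{3} e_{4}: -\frac{23592960}{2819041} + \frac{472320}{122567} + \frac{12729600}{2819041} = 0 — confirming B is simple. So B^2 = 0.
B^2 = 0, so the series closes: exp(alpha B) = 1 + alpha B (parabolic case).
Answer: 1 + \frac{7680}{1679} e_{1} e_{2} + \frac{3600}{1679} e_{1} e_{3} + \frac{3600}{1679} e_{1} e_{4} + \frac{11050}{1679} e_{2} e_{3} - \frac{410}{73} e_{2} e_{4} - \frac{9600}{1679} e_{3} e_{4}


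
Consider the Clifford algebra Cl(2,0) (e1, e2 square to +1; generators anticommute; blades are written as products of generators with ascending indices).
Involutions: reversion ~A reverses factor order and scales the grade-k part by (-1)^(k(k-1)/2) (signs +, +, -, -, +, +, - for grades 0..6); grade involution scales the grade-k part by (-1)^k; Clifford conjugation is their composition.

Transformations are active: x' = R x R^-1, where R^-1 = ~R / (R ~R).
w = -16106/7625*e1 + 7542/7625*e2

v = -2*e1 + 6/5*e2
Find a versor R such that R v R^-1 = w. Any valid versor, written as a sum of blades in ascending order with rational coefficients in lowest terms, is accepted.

R = v + w = -31356/7625*e1 + 16692/7625*e2 works: the equal norms (136/25) guarantee its sandwich swaps v into w.
Answer: -31356/7625*e1 + 16692/7625*e2


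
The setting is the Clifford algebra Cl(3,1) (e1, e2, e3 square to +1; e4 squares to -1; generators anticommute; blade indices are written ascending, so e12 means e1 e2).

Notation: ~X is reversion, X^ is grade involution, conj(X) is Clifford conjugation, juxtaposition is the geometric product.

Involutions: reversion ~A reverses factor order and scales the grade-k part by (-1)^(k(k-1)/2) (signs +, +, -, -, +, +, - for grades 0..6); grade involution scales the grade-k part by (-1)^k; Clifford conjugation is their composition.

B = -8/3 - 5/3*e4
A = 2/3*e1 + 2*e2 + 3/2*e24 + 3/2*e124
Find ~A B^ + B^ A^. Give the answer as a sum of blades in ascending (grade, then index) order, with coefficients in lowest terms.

first term: -16/9*e1 - 17/6*e2 + 5/2*e12 + 10/9*e14 + 22/3*e24 + 4*e124
second term: 16/9*e1 + 47/6*e2 + 5/2*e12 + 10/9*e14 - 2/3*e24 + 4*e124
Answer: 5*e2 + 5*e12 + 20/9*e14 + 20/3*e24 + 8*e124


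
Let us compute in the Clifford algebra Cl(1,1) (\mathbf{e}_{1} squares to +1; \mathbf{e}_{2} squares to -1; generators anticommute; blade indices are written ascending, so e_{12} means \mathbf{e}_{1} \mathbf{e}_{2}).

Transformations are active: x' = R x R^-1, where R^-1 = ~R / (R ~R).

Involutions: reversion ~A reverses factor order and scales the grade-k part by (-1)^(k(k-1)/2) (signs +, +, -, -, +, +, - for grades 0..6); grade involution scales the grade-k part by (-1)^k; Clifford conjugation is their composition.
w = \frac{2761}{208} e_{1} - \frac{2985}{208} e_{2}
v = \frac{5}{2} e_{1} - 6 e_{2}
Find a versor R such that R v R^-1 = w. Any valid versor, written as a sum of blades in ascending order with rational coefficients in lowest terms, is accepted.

Sketch: the shared square -\frac{119}{4} makes R = v + w = \frac{3281}{208} e_{1} - \frac{4233}{208} e_{2} the natural versor; its sandwich fixes that direction, negates (v - w)/2, and sends v to w.
Answer: \frac{3281}{208} e_{1} - \frac{4233}{208} e_{2}


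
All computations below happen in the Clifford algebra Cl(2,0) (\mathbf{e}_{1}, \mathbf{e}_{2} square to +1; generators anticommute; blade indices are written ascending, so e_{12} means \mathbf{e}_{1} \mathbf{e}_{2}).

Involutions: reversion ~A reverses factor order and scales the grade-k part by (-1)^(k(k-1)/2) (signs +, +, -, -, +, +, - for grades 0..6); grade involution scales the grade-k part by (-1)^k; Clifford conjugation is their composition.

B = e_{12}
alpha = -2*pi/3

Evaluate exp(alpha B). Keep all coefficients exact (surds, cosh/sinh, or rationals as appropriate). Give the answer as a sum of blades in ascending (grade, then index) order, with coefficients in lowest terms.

B^2 = (1)^2*(e_{12})^2 = 1*(-1) = -1 (a basis 2-blade squares to minus the product of its generators' squares).
B^2 = -1 — B^2 < 0, so the exponential closes trigonometrically: l = 1, alpha*l = - \frac{2 \pi}{3}, so exp(alpha B) = cos(- \frac{2 \pi}{3}) + (sin(- \frac{2 \pi}{3})/1)*B = - \frac{1}{2} + (- \frac{\sqrt{3}}{2})*B.
Answer: - \frac{1}{2} - \frac{\sqrt{3}}{2} e_{12}


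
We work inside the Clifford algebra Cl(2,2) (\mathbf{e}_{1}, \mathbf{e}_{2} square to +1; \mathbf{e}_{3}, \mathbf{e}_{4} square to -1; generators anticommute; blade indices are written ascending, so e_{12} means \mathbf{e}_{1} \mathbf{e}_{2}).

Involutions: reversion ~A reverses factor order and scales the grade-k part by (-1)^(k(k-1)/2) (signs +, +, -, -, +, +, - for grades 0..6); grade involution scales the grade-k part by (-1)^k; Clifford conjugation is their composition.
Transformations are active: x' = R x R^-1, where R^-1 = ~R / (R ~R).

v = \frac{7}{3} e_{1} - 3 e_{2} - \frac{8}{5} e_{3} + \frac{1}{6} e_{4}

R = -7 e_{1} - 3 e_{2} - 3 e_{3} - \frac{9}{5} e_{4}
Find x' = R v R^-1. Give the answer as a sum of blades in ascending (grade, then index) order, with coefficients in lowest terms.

~R = -7 e_{1} - 3 e_{2} - 3 e_{3} - \frac{9}{5} e_{4}, and R ~R = \frac{1144}{25}, so R^-1 = ~R / (\frac{1144}{25}).
R v = -\frac{71}{6} + 28 e_{12} + \frac{91}{5} e_{13} + \frac{91}{30} e_{14} - \frac{21}{5} e_{23} - \frac{59}{10} e_{24} - \frac{169}{50} e_{34}
Answer: \frac{4417}{3432} e_{1} + \frac{5207}{1144} e_{2} + \frac{18027}{5720} e_{3} + \frac{2623}{3432} e_{4}


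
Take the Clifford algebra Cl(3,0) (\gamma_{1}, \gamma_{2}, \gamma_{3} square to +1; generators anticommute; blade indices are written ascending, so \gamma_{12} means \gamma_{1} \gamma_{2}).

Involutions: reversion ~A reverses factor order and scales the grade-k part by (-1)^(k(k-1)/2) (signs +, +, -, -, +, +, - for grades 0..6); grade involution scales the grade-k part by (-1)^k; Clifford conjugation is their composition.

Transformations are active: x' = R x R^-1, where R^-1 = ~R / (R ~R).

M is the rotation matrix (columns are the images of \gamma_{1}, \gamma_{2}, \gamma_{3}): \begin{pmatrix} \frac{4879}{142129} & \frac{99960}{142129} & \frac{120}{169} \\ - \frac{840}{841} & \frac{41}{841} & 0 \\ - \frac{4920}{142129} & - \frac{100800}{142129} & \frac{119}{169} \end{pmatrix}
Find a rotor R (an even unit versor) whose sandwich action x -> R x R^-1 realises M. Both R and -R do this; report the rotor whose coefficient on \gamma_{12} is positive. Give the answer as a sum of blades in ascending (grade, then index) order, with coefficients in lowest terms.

Method: write R = a + b12*\gamma_{12} + b13*\gamma_{13} + b23*\gamma_{23} with a^2 + b12^2 + b13^2 + b23^2 = 1 (so R^-1 = ~R). Expanding the columns R e_j ~R gives tr M = 4a^2 - 1 and, from the antisymmetric part, M21 - M12 = -4a*b12, M13 - M31 = 4a*b13, M32 - M23 = -4a*b23.
Here tr M = \frac{111887}{142129}, so a^2 = (1 + tr M)/4 = \frac{63504}{142129} and a = ±\frac{252}{377}. Taking a = \frac{252}{377}: M21 - M12 = -\frac{241920}{142129}, M13 - M31 = \frac{105840}{142129}, M32 - M23 = -\frac{100800}{142129}, giving b12 = \frac{240}{377}, b13 = \frac{105}{377}, b23 = \frac{100}{377}, i.e. R = \frac{252}{377} + \frac{240}{377} \gamma_{12} + \frac{105}{377} \gamma_{13} + \frac{100}{377} \gamma_{23}.
Its \gamma_{12} coefficient is already positive.
Answer: \frac{252}{377} + \frac{240}{377} \gamma_{12} + \frac{105}{377} \gamma_{13} + \frac{100}{377} \gamma_{23}. Uniqueness: Spin(3) -> SO(3) maps R and -R to the same rotation of trace \frac{111887}{142129}; fixing the sign of the \gamma_{12} coefficient removes the ambiguity.


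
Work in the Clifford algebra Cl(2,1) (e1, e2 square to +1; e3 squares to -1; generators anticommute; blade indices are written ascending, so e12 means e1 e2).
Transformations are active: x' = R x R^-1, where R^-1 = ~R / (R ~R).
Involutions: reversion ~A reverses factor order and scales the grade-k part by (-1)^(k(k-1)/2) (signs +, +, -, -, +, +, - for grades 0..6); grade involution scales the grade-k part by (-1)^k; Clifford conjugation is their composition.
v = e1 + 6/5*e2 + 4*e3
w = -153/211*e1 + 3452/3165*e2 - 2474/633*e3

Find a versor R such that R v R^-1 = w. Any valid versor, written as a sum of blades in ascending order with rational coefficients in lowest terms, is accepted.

Why this works: both vectors square to -339/25, so q(v) = q(w) and R = v + w = 58/211*e1 + 1450/633*e2 + 58/633*e3 carries v to w — its own direction survives, the complement (v - w)/2 flips.
Answer: 58/211*e1 + 1450/633*e2 + 58/633*e3
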